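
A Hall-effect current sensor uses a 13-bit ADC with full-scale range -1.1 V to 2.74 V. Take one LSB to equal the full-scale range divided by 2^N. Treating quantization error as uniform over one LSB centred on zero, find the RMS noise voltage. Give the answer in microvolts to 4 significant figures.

135.3 µV

Range = 2.74 − (-1.1) = 3.84 V.
One LSB is 3.84 V / 8192 = 468.750 µV.
σ_q = LSB/√12 = 468.750 µV/3.4641 = 135.3 µV.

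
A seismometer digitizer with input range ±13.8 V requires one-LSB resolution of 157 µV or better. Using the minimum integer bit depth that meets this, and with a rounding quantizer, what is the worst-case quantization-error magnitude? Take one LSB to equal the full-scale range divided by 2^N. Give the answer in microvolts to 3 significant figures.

52.6 µV

Range = 13.8 − (-13.8) = 27.6 V.
Need 2^N ≥ 27.6 V / 157 µV = 175800 → N_min = 18.
One LSB is 27.6 V / 262144 = 105.29 µV.
Max error for round-to-nearest is LSB/2 = 52.6 µV.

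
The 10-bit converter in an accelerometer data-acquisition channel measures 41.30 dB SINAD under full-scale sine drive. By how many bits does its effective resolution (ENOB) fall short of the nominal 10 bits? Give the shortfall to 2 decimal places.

ENOB = (SINAD − 1.76)/6.02 = (41.30 − 1.76)/6.02 = 6.5681 bits.
Shortfall = 10 − 6.5681 = 3.4319 bits.

3.43 bits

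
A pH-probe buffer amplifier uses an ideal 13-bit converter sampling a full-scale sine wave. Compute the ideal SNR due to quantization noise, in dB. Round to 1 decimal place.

SNR = 6.02·13 + 1.76 = 80.02 dB.

80.0 dB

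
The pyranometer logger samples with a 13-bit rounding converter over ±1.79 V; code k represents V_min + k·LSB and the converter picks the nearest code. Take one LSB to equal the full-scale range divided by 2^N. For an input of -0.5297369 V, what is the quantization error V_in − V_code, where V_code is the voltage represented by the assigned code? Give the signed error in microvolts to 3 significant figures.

−78.7 µV

Span: 1.79 V − (-1.79 V) = 3.58 V. LSB = 3.58 V / 2^13 ≈ 437.0 µV.
(V_in − V_min)/LSB = (-0.5297369 − (-1.79)) × 8192/3.58 = 2883.8199 → nearest code k = 2884.
Reconstructed level: -1.79 + 2884 × 3.58/8192 V = -0.5296582031 V.
e = -0.5297369 − (-0.5296582031) = −78.7 µV.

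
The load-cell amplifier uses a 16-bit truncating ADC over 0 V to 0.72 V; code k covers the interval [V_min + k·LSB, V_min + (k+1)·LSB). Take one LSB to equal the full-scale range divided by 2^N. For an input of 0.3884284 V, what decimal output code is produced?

Span = 0.72 V. LSB = 0.72 V / 2^16 ≈ 10.99 µV.
V_in − V_min = 0.3884284 − (0) = 0.3884284 V.
Divide by LSB: 0.3884284 × 65536/0.72 = 35355.6161.
Truncating gives code 35355.

35355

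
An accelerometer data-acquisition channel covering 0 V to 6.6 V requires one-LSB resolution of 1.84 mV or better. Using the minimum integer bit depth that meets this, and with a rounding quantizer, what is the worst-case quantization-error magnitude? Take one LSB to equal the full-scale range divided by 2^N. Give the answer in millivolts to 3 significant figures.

0.806 mV

Span = 6.6 V.
Need 2^N ≥ 6.6 V / 1.84 mV = 3587 → N_min = 12.
One LSB is 6.6 V / 4096 = 1.6113 mV.
Max error for round-to-nearest is LSB/2 = 0.806 mV.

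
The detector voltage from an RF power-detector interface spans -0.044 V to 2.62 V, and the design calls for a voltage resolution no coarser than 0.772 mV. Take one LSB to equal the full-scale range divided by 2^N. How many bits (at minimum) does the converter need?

12 bits

Full-scale range = 2.62 V − (-0.044 V) = 2.664 V.
Levels needed ≥ 2.664/0.772 mV = 3451. 2^12 = 4096 suffices, so N_min = 12.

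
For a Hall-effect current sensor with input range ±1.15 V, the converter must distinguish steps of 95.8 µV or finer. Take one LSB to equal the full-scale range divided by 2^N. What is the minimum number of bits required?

15 bits

Span: 1.15 V − (-1.15 V) = 2.3 V.
Need 2^N ≥ 2.3 V / 95.8 µV = 24010 → N_min = 15.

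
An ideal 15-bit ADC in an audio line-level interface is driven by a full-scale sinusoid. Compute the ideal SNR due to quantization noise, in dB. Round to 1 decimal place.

92.1 dB

Ideal quantization SNR: 6.02 × 15 + 1.76 dB = 92.1 dB.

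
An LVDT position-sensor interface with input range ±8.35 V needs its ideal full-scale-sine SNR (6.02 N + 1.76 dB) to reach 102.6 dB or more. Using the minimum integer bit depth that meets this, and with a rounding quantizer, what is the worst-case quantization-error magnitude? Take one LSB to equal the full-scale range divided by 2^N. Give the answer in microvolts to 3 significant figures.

63.7 µV

Full-scale range = 8.35 V − (-8.35 V) = 16.7 V.
6.02 N + 1.76 ≥ 102.6 gives N ≥ 16.751, so the minimum integer is 17.
One LSB is 16.7 V / 131072 = 127.41 µV.
|e|_max = LSB/2 = 63.7 µV.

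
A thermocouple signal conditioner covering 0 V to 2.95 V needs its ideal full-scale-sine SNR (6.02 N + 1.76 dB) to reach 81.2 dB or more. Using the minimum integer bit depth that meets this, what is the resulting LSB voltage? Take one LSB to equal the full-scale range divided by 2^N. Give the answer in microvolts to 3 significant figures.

Full-scale range = 2.95 V.
Required N = ⌈(81.2 − 1.76)/6.02⌉ = ⌈13.196⌉ = 14.
LSB = 2.95 V / 2^14 = 180 µV.

180 µV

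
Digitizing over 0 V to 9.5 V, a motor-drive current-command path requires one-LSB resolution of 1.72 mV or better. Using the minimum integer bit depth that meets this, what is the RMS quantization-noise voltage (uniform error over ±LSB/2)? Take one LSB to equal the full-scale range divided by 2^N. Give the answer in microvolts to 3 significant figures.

Range is 9.5 V.
Required number of levels: 9.5/1.72 mV = 5523.3; smallest N with 2^N ≥ that is 13.
LSB = 9.5 V ÷ 2^13 = 9.5/8192 V = 1.1597 mV.
σ_q = LSB/√12 = 1.1597 mV/3.4641 = 335 µV.

335 µV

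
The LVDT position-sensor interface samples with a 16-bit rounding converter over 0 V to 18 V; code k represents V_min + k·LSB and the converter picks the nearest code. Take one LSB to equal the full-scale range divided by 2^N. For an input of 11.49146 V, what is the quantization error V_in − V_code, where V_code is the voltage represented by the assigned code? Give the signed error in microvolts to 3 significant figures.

+35.4 µV

V_FS = 18 V. LSB = 18 V / 2^16 ≈ 274.7 µV.
Position in LSBs: (11.49146 − (0)) × 65536/18 = 41839.1290; rounding gives k = 41839.
Reconstructed level: 0 + 41839 × 18/65536 V = 11.491424561 V.
V_in − V_code = 11.49146 − (11.491424561) = +35.4 µV.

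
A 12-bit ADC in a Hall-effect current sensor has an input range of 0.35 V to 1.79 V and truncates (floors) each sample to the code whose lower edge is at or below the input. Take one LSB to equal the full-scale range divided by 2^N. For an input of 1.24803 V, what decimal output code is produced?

2554

Full-scale range = 1.79 V − (0.35 V) = 1.44 V. LSB = 1.44 V / 2^12 ≈ 351.6 µV.
code = ⌊(V_in − V_min)/LSB⌋ = ⌊(V_in − V_min) × 2^12 / range⌋
     = ⌊(1.24803 − (0.35)) × 4096 / 1.44⌋ = ⌊0.89803 × 4096/1.44⌋
     = ⌊2554.396⌋ = 2554.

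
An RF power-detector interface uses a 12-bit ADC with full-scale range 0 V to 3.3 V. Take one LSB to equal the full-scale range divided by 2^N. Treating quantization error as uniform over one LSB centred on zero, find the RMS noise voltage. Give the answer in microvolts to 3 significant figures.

233 µV

V_FS = 3.3 V.
LSB = 3.3 V ÷ 2^12 = 3.3/4096 V = 0.80566 mV.
V_rms = LSB/√12 = 0.80566 mV / √12 = 233 µV.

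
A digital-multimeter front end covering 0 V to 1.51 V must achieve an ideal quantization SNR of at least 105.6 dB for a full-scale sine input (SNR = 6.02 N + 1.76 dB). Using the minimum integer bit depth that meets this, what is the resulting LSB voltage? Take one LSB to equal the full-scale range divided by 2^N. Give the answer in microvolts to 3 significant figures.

V_FS = 1.51 V.
N ≥ (105.6 − 1.76)/6.02 = 17.249 → N_min = 18.
LSB = 1.51 V ÷ 2^18 = 1.51/262144 V = 5.76 µV.

5.76 µV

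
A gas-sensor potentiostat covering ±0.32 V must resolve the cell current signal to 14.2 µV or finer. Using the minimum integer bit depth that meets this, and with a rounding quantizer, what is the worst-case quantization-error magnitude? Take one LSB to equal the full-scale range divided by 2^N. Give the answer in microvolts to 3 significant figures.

4.88 µV

Span: 0.32 V − (-0.32 V) = 0.64 V.
Required number of levels: 0.64/14.2 µV = 45070; smallest N with 2^N ≥ that is 16.
LSB = 0.64 V / 2^16 = 9.7656 µV.
Max error for round-to-nearest is LSB/2 = 4.88 µV.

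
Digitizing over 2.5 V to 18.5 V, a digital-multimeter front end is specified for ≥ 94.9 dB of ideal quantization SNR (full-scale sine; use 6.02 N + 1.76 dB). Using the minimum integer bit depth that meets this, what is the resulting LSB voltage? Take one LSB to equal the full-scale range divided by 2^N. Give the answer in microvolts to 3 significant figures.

244 µV

Full-scale range = 18.5 V − (2.5 V) = 16 V.
6.02 N + 1.76 ≥ 94.9 gives N ≥ 15.472, so the minimum integer is 16.
LSB = 16 V ÷ 2^16 = 16/65536 V = 244 µV.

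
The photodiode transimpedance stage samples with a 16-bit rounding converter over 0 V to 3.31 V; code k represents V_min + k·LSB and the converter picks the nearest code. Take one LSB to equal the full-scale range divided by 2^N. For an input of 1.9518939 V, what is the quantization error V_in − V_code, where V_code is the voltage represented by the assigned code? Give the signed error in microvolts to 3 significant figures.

Span = 3.31 V. LSB = 3.31 V / 2^16 ≈ 50.51 µV.
(V_in − V_min)/LSB = (1.9518939 − (0)) × 65536/3.31 = 38646.3198 → nearest code k = 38646.
V_code = V_min + k × range/2^16 = 0 + 38646 × 3.31/65536 = 1.9518777466 V.
V_in − V_code = 1.9518939 − (1.9518777466) = +16.2 µV.

+16.2 µV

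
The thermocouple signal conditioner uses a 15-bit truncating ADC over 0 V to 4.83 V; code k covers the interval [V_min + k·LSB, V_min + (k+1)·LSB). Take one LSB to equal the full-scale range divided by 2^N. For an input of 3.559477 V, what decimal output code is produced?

24148

Range is 4.83 V. LSB = 4.83 V / 2^15 ≈ 147.4 µV.
V_in − V_min = 3.559477 − (0) = 3.559477 V.
Divide by LSB: 3.559477 × 32768/4.83 = 24148.4353.
Truncating gives code 24148.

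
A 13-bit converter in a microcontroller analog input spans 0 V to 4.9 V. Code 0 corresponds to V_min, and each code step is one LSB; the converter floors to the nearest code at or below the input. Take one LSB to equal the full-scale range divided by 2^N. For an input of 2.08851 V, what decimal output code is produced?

V_FS = 4.9 V. LSB = 4.9 V / 2^13 ≈ 0.5981 mV.
V_in − V_min = 2.08851 − (0) = 2.08851 V.
Divide by LSB: 2.08851 × 8192/4.9 = 3491.6477.
Truncating gives code 3491.

3491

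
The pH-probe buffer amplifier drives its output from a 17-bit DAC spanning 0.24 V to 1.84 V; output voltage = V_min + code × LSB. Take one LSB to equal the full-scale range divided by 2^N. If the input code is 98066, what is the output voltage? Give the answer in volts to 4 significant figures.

The full-scale span is 1.84 − (0.24) = 1.6 V. LSB = 1.6 V / 2^17.
V_out = V_min + code × LSB = 0.24 V + 98066 × 1.6 V / 131072
      = 0.24 V + 1.19709 V = 1.43709 V.

1.437 V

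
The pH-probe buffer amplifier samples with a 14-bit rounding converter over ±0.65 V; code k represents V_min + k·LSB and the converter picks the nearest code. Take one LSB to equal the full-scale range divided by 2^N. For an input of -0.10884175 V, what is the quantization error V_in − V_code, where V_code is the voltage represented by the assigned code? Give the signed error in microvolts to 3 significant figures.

Span: 0.65 V − (-0.65 V) = 1.3 V. LSB = 1.3 V / 2^14 ≈ 79.35 µV.
(V_in − V_min)/LSB = (-0.10884175 − (-0.65)) × 16384/1.3 = 6820.2591 → nearest code k = 6820.
V_code = V_min + k × range/2^14 = -0.65 + 6820 × 1.3/16384 = -0.10886230469 V.
V_in − V_code = -0.10884175 − (-0.10886230469) = +20.6 µV.

+20.6 µV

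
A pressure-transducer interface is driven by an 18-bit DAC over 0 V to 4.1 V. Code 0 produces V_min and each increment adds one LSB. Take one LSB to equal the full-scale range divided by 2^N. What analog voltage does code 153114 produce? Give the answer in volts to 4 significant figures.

2.395 V

Span = 4.1 V. LSB = 4.1 V / 2^18.
Output = V_min + (153114/262144) × range = 0 + 0.584084 × 4.1 V
      = 0 V + 2.39474 V = 2.39474 V.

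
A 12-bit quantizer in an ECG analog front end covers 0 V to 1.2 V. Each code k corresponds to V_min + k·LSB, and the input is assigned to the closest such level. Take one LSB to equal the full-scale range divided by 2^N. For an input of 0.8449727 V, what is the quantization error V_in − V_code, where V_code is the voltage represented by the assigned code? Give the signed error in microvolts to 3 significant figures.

+50.8 µV

V_FS = 1.2 V. LSB = 1.2 V / 2^12 ≈ 293.0 µV.
(V_in − V_min)/LSB = (0.8449727 − (0)) × 4096/1.2 = 2884.1735 → nearest code k = 2884.
V_code = V_min + k × range/2^12 = 0 + 2884 × 1.2/4096 = 0.8449218750 V.
e = 0.8449727 − (0.8449218750) = +50.8 µV.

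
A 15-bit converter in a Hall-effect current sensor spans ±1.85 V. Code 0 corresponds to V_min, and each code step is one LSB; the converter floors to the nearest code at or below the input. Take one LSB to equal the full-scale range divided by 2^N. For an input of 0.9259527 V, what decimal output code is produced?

24584

Full-scale range = 1.85 V − (-1.85 V) = 3.7 V. LSB = 3.7 V / 2^15 ≈ 112.9 µV.
V_in − V_min = 0.9259527 − (-1.85) = 2.7759527 V.
Divide by LSB: 2.7759527 × 32768/3.7 = 24584.4373.
Truncating gives code 24584.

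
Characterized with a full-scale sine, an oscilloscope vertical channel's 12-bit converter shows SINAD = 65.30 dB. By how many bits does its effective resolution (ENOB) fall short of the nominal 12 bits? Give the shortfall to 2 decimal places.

Effective bits = (65.30 − 1.76)/6.02 = 10.5548.
12 − 10.5548 = 1.45 bits below nominal.

1.45 bits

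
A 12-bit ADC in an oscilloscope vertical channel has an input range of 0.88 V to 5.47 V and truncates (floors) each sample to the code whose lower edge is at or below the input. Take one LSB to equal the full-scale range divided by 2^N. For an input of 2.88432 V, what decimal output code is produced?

Full-scale range = 5.47 V − (0.88 V) = 4.59 V. LSB = 4.59 V / 2^12 ≈ 1.121 mV.
(V_in − V_min) × 2^12/range = (2.88432 − (0.88)) × 4096/4.59 = 1788.605.
Floor → code = 1788.

1788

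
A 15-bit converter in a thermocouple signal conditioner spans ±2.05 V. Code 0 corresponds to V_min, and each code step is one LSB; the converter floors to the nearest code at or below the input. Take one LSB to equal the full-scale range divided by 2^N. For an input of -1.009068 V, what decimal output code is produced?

Range = 2.05 − (-2.05) = 4.1 V. LSB = 4.1 V / 2^15 ≈ 125.1 µV.
(V_in − V_min) × 2^15/range = (-1.009068 − (-2.05)) × 32768/4.1 = 8319.332.
Floor → code = 8319.

8319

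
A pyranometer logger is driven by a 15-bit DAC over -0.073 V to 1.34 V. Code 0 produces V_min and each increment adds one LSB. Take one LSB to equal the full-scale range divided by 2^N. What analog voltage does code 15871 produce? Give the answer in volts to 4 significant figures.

0.6114 V

The full-scale span is 1.34 − (-0.073) = 1.413 V. LSB = 1.413 V / 2^15.
Output = V_min + (15871/32768) × range = -0.073 + 0.484344 × 1.413 V
      = -0.073 V + 0.684379 V = 0.611379 V.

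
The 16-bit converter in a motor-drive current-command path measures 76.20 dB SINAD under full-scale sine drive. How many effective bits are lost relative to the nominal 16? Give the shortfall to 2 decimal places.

ENOB = (SINAD − 1.76)/6.02 = (76.20 − 1.76)/6.02 = 12.3654 bits.
Lost resolution: 16 − 12.3654 = 3.6346 bits.

3.63 bits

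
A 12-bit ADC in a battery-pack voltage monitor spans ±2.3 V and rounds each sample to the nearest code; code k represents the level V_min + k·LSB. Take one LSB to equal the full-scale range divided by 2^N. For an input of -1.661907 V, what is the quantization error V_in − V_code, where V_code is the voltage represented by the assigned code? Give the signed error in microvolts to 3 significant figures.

+202 µV

The full-scale span is 2.3 − (-2.3) = 4.6 V. LSB = 4.6 V / 2^12 ≈ 1.123 mV.
(-1.661907 − (-2.3)) / LSB = 0.638093 × 4096/4.6 = 568.1802. Nearest integer: k = 568.
V_code = -2.3 + (568/4096) × 4.6 = -1.662109375 V.
Error = V_in − V_code = -1.661907 − (-1.662109375) = +202 µV.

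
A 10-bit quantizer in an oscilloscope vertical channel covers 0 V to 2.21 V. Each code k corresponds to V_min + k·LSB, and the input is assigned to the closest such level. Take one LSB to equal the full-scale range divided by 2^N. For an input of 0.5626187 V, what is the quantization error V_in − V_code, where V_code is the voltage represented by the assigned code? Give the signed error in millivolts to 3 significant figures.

Range is 2.21 V. LSB = 2.21 V / 2^10 ≈ 2.158 mV.
Position in LSBs: (0.5626187 − (0)) × 1024/2.21 = 260.6885; rounding gives k = 261.
V_code = 0 + (261/1024) × 2.21 = 0.5632910156 V.
Error = V_in − V_code = 0.5626187 − (0.5632910156) = −0.672 mV.

−0.672 mV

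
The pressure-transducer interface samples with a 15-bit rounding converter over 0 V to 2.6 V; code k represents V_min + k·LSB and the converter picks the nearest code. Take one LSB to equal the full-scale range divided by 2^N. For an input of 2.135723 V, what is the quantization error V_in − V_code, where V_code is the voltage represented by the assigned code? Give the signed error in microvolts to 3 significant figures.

Range is 2.6 V. LSB = 2.6 V / 2^15 ≈ 79.35 µV.
(2.135723 − (0)) / LSB = 2.135723 × 32768/2.6 = 26916.6813. Nearest integer: k = 26917.
V_code = V_min + k × range/2^15 = 0 + 26917 × 2.6/32768 = 2.1357482910 V.
Error = V_in − V_code = 2.135723 − (2.1357482910) = −25.3 µV.

−25.3 µV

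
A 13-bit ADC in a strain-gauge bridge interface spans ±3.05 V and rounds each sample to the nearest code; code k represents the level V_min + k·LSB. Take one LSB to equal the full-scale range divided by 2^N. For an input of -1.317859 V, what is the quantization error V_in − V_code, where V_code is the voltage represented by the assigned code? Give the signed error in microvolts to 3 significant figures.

+134 µV

Span: 3.05 V − (-3.05 V) = 6.1 V. LSB = 6.1 V / 2^13 ≈ 0.7446 mV.
Position in LSBs: (-1.317859 − (-3.05)) × 8192/6.1 = 2326.1802; rounding gives k = 2326.
V_code = -3.05 + (2326/8192) × 6.1 = -1.317993164 V.
e = -1.317859 − (-1.317993164) = +134 µV.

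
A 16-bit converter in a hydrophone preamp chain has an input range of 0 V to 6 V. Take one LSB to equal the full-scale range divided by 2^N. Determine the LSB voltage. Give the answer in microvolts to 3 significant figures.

91.6 µV

Span = 6 V.
2^16 = 65536 levels.
LSB = 6 V ÷ 2^16 = 6/65536 V = 91.6 µV.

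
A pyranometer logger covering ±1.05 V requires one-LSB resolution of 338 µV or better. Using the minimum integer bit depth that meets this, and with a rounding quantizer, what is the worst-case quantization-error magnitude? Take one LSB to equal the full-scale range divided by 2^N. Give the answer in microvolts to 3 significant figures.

Range = 1.05 − (-1.05) = 2.1 V.
Levels needed ≥ 2.1/338 µV = 6213. 2^13 = 8192 suffices, so N_min = 13.
LSB = 2.1 V ÷ 2^13 = 2.1/8192 V = 256.35 µV.
|e|_max = LSB/2 = 128 µV.

128 µV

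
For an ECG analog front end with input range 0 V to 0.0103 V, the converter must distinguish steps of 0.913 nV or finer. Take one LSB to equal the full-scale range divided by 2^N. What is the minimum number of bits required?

24 bits

Range is 0.0103 V.
Need 2^N ≥ 0.0103 V / 0.913 nV = 1.128e7 → N_min = 24.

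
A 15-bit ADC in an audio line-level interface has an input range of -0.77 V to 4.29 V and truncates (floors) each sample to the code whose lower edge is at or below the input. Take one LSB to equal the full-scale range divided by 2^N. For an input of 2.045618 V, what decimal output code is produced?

18233

Range = 4.29 − (-0.77) = 5.06 V. LSB = 5.06 V / 2^15 ≈ 154.4 µV.
code = ⌊(V_in − V_min)/LSB⌋ = ⌊(V_in − V_min) × 2^15 / range⌋
     = ⌊(2.045618 − (-0.77)) × 32768 / 5.06⌋ = ⌊2.815618 × 32768/5.06⌋
     = ⌊18233.631⌋ = 18233.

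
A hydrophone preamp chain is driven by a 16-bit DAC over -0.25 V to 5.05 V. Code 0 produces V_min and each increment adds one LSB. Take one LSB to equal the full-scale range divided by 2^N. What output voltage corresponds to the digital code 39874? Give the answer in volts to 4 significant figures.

2.975 V

Range = 5.05 − (-0.25) = 5.3 V. LSB = 5.3 V / 2^16.
Output = V_min + (39874/65536) × range = -0.25 + 0.608429 × 5.3 V
      = -0.25 V + 3.22467 V = 2.97467 V.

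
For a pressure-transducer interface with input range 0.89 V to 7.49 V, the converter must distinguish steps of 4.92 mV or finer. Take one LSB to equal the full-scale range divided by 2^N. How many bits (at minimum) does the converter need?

11 bits

Range = 7.49 − (0.89) = 6.6 V.
6.6 V / 4.92 mV = 1341. Since 2^10 = 1024 and 2^11 = 2048, N = 11.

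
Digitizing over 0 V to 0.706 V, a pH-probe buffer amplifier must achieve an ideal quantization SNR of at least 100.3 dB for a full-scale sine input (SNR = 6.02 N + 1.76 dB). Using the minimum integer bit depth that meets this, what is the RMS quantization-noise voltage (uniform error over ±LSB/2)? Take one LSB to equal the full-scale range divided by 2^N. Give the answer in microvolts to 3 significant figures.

1.55 µV

Full-scale range = 0.706 V.
N ≥ (100.3 − 1.76)/6.02 = 16.369 → N_min = 17.
One LSB is 0.706 V / 131072 = 5.3864 µV.
σ_q = LSB/√12 = 5.3864 µV/3.4641 = 1.55 µV.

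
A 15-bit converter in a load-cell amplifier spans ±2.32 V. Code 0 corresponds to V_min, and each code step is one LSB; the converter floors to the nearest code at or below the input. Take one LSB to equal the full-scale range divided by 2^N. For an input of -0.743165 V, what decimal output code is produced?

Full-scale range = 2.32 V − (-2.32 V) = 4.64 V. LSB = 4.64 V / 2^15 ≈ 141.6 µV.
V_in − V_min = -0.743165 − (-2.32) = 1.576835 V.
Divide by LSB: 1.576835 × 32768/4.64 = 11135.7175.
Truncating gives code 11135.

11135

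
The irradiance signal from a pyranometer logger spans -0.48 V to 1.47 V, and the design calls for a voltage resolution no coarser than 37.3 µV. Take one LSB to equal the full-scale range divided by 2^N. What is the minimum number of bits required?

Full-scale range = 1.47 V − (-0.48 V) = 1.95 V.
Need 2^N ≥ 1.95 V / 37.3 µV = 52280 → N_min = 16.

16 bits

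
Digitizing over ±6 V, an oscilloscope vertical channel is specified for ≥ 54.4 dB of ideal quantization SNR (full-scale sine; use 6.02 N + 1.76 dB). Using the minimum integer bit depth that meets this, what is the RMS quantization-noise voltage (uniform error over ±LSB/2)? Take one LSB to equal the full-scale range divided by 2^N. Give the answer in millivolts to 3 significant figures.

6.77 mV

The full-scale span is 6 − (-6) = 12 V.
6.02 N + 1.76 ≥ 54.4 gives N ≥ 8.744, so the minimum integer is 9.
Step size = 12/512 V = 23.438 mV.
σ_q = LSB/√12 = 23.438 mV/3.4641 = 6.77 mV.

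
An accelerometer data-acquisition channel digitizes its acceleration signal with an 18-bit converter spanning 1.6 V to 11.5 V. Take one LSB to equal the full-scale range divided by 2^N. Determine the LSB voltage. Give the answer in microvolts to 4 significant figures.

37.77 µV

Span: 11.5 V − (1.6 V) = 9.9 V.
2^18 = 262144 levels.
One LSB is 9.9 V / 262144 = 37.77 µV.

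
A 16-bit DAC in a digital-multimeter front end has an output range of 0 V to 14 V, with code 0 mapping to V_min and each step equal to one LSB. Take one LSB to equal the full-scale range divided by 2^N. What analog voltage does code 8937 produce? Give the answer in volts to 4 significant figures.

V_FS = 14 V. LSB = 14 V / 2^16.
Output = V_min + (8937/65536) × range = 0 + 0.136368 × 14 V
      = 0 + 1.90915 = 1.90915 V.

1.909 V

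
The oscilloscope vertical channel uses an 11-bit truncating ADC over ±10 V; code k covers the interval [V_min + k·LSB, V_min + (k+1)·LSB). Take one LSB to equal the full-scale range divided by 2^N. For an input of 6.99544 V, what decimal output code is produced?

1740

Range = 10 − (-10) = 20 V. LSB = 20 V / 2^11 ≈ 9.766 mV.
code = ⌊(V_in − V_min)/LSB⌋ = ⌊(V_in − V_min) × 2^11 / range⌋
     = ⌊(6.99544 − (-10)) × 2048 / 20⌋ = ⌊16.99544 × 2048/20⌋
     = ⌊1740.333⌋ = 1740.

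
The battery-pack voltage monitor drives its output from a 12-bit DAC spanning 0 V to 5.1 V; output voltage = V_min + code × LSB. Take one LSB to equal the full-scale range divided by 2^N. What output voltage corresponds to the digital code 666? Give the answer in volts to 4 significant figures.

0.8292 V

Range is 5.1 V. LSB = 5.1 V / 2^12.
V_out = 0 + 666 × (5.1/4096) V
      = 0 + 0.829248 = 0.829248 V.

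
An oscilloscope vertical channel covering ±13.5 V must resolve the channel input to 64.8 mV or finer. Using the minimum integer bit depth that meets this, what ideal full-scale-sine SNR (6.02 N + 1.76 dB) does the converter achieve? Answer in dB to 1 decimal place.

55.9 dB

Span: 13.5 V − (-13.5 V) = 27 V.
Need 2^N ≥ 27 V / 64.8 mV = 416.7 → N_min = 9.
6.02(9) + 1.76 = 55.94 dB.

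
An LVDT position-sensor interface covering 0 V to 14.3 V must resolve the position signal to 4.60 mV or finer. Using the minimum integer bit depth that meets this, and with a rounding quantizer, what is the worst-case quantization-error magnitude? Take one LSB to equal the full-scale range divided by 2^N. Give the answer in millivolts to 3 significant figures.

1.75 mV

V_FS = 14.3 V.
Required number of levels: 14.3/4.60 mV = 3108.7; smallest N with 2^N ≥ that is 12.
LSB = 14.3 V ÷ 2^12 = 14.3/4096 V = 3.4912 mV.
Half an LSB is 1.75 mV.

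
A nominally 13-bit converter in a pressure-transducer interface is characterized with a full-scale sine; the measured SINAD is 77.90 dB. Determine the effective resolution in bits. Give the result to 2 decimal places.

(77.90 − 1.76) / 6.02 = 76.14/6.02 = 12.6478 effective bits.

12.65 bits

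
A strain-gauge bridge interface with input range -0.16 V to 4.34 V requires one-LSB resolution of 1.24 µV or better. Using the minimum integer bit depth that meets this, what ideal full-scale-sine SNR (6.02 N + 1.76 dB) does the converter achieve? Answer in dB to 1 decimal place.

The full-scale span is 4.34 − (-0.16) = 4.5 V.
Need 2^N ≥ 4.5 V / 1.24 µV = 3.629e6 → N_min = 22.
Ideal SNR at N = 22: 6.02·22 + 1.76 = 134.2 dB.

134.2 dB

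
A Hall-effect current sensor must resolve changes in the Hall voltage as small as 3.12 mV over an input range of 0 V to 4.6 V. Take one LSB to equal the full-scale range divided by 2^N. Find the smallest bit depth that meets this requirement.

11 bits

Span = 4.6 V.
Need 2^N ≥ 4.6 V / 3.12 mV = 1474 → N_min = 11.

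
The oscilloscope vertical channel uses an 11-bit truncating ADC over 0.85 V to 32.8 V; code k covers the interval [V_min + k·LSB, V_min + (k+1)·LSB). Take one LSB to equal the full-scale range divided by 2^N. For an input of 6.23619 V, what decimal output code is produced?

345

The full-scale span is 32.8 − (0.85) = 31.95 V. LSB = 31.95 V / 2^11 ≈ 15.60 mV.
(V_in − V_min) × 2^11/range = (6.23619 − (0.85)) × 2048/31.95 = 345.256.
Floor → code = 345.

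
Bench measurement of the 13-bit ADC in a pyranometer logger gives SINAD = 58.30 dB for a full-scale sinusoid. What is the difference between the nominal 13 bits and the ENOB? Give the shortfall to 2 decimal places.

ENOB = (SINAD − 1.76)/6.02 = (58.30 − 1.76)/6.02 = 9.3920 bits.
13 − 9.3920 = 3.61 bits below nominal.

3.61 bits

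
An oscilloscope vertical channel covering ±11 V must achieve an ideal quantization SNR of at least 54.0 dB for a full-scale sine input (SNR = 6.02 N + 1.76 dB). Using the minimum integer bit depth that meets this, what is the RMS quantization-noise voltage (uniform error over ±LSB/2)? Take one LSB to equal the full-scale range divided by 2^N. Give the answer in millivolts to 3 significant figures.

12.4 mV

Range = 11 − (-11) = 22 V.
Required N = ⌈(54.0 − 1.76)/6.02⌉ = ⌈8.678⌉ = 9.
LSB = 22 V / 2^9 = 42.969 mV.
V_rms = LSB/√12 = 12.4 mV.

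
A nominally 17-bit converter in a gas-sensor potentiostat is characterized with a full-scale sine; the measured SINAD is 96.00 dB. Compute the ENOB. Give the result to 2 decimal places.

15.65 bits

ENOB = (SINAD − 1.76) / 6.02 = (96.00 − 1.76) / 6.02 = 94.24 / 6.02 = 15.6545.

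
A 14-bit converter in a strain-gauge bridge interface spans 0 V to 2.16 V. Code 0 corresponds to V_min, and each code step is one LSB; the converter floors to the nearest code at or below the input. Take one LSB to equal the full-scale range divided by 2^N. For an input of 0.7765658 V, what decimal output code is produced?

5890

Range is 2.16 V. LSB = 2.16 V / 2^14 ≈ 131.8 µV.
V_in − V_min = 0.7765658 − (0) = 0.7765658 V.
Divide by LSB: 0.7765658 × 16384/2.16 = 5890.3954.
Truncating gives code 5890.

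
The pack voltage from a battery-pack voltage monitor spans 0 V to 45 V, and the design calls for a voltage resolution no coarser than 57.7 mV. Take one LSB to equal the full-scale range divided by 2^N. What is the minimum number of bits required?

10 bits

Range is 45 V.
45 V / 57.7 mV = 779.9. Since 2^9 = 512 and 2^10 = 1024, N = 10.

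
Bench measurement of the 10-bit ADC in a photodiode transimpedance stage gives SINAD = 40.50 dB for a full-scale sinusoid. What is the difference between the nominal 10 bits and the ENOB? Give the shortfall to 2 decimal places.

3.56 bits

N_eff = (40.50 − 1.76)/6.02 = 6.4352 bits.
10 − 6.4352 = 3.56 bits below nominal.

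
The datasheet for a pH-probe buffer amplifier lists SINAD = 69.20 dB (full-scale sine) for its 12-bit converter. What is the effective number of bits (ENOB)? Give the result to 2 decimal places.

Inverting SNR = 6.02 N + 1.76: N_eff = (69.20 − 1.76)/6.02 = 11.2027.

11.20 bits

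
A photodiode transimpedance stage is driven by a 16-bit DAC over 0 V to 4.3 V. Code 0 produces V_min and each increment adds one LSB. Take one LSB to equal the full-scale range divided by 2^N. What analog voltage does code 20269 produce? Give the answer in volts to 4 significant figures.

1.330 V

V_FS = 4.3 V. LSB = 4.3 V / 2^16.
V_out = V_min + code × LSB = 0 V + 20269 × 4.3 V / 65536
      = 0 V + 1.32991 V = 1.32991 V.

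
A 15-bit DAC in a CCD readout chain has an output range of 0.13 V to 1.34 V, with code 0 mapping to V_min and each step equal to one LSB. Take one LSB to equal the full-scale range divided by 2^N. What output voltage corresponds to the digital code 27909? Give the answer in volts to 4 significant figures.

1.161 V

Full-scale range = 1.34 V − (0.13 V) = 1.21 V. LSB = 1.21 V / 2^15.
Output = V_min + (27909/32768) × range = 0.13 + 0.851715 × 1.21 V
      = 0.13 + 1.03058 = 1.16058 V.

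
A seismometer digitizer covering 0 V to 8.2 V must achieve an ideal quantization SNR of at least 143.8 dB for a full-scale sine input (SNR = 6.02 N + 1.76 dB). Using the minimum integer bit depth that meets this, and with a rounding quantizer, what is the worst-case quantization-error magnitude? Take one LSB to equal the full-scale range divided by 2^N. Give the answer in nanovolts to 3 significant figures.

Span = 8.2 V.
Required N = ⌈(143.8 − 1.76)/6.02⌉ = ⌈23.595⌉ = 24.
Step size = 8.2/16777216 V = 488.76 nV.
|e|_max = LSB/2 = 244 nV.

244 nV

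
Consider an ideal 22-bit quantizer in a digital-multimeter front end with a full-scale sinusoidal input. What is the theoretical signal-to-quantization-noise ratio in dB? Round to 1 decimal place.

134.2 dB

Ideal quantization SNR: 6.02 × 22 + 1.76 dB = 134.2 dB.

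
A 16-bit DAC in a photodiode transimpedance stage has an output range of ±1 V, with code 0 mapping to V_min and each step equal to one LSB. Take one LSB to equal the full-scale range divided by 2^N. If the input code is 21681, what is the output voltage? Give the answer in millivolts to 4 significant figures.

Full-scale range = 1 V − (-1 V) = 2 V. LSB = 2 V / 2^16.
Output = V_min + (21681/65536) × range = -1 + 0.330826 × 2 V
      = -1 + 0.661652 = -0.338348 V.

-338.3 mV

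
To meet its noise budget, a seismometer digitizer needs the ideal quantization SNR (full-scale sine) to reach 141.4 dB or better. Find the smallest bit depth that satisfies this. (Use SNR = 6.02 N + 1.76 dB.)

Required N = ⌈(141.4 − 1.76)/6.02⌉ = ⌈23.196⌉ = 24.

24 bits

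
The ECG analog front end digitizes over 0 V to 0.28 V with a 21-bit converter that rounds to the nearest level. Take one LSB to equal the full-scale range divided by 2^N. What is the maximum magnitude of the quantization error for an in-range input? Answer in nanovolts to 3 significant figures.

66.8 nV

Span = 0.28 V.
Step size = 0.28/2097152 V = 133.51 nV.
A rounding quantizer has |error| ≤ LSB/2 = 66.8 nV.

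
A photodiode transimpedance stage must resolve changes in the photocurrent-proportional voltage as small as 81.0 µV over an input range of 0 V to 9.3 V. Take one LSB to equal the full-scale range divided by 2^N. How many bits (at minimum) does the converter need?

Full-scale range = 9.3 V.
9.3 V / 81.0 µV = 114800. Since 2^16 = 65536 and 2^17 = 131072, N = 17.

17 bits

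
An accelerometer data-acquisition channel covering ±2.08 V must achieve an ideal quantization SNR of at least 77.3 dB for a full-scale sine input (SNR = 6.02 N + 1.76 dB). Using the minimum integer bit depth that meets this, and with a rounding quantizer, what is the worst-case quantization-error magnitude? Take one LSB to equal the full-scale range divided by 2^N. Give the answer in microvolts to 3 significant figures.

The full-scale span is 2.08 − (-2.08) = 4.16 V.
Solving 6.02 N ≥ 77.3 − 1.76: N ≥ 12.548. Round up → N = 13.
One LSB is 4.16 V / 8192 = 0.50781 mV.
Half an LSB is 254 µV.

254 µV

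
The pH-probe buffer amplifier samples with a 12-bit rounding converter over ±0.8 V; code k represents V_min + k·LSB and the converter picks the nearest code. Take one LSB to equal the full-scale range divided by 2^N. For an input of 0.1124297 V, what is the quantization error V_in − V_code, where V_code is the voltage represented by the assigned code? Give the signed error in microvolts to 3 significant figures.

Span: 0.8 V − (-0.8 V) = 1.6 V. LSB = 1.6 V / 2^12 ≈ 390.6 µV.
(V_in − V_min)/LSB = (0.1124297 − (-0.8)) × 4096/1.6 = 2335.8200 → nearest code k = 2336.
V_code = V_min + k × range/2^12 = -0.8 + 2336 × 1.6/4096 = 0.1125000000 V.
e = 0.1124297 − (0.1125000000) = −70.3 µV.

−70.3 µV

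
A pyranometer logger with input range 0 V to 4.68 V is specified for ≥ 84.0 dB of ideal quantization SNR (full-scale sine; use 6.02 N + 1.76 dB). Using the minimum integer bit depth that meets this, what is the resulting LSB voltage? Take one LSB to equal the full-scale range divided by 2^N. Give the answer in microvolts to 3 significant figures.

286 µV

Range is 4.68 V.
Solving 6.02 N ≥ 84.0 − 1.76: N ≥ 13.661. Round up → N = 14.
LSB = 4.68 V / 2^14 = 286 µV.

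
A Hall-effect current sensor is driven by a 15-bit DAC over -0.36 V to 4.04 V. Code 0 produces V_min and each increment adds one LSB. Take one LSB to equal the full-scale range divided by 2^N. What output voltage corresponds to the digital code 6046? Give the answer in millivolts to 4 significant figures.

Full-scale range = 4.04 V − (-0.36 V) = 4.4 V. LSB = 4.4 V / 2^15.
V_out = -0.36 + 6046 × (4.4/32768) V
      = -0.36 V + 0.811841 V = 0.451841 V.

451.8 mV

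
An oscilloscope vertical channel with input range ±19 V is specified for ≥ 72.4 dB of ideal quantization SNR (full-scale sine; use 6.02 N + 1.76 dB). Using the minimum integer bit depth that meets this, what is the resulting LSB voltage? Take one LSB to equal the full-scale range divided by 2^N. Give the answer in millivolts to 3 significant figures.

9.28 mV

The full-scale span is 19 − (-19) = 38 V.
N ≥ (72.4 − 1.76)/6.02 = 11.734 → N_min = 12.
LSB = 38 V / 2^12 = 9.28 mV.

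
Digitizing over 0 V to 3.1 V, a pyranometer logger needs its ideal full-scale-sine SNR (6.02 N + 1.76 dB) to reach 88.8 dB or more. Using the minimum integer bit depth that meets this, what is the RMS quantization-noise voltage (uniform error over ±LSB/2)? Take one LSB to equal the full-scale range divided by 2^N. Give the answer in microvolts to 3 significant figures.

27.3 µV

V_FS = 3.1 V.
Solving 6.02 N ≥ 88.8 − 1.76: N ≥ 14.458. Round up → N = 15.
LSB = 3.1 V ÷ 2^15 = 3.1/32768 V = 94.604 µV.
V_rms = LSB/√12 = 27.3 µV.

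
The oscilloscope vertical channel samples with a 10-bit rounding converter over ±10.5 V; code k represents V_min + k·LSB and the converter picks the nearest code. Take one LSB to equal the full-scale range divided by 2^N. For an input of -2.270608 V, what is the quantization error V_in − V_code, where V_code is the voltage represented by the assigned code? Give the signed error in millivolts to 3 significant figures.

+5.76 mV

Range = 10.5 − (-10.5) = 21 V. LSB = 21 V / 2^10 ≈ 20.51 mV.
Position in LSBs: (-2.270608 − (-10.5)) × 1024/21 = 401.2808; rounding gives k = 401.
V_code = -10.5 + (401/1024) × 21 = -2.276367188 V.
e = -2.270608 − (-2.276367188) = +5.76 mV.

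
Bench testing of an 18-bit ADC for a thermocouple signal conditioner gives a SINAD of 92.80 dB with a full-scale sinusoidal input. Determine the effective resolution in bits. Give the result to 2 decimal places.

15.12 bits

Inverting SNR = 6.02 N + 1.76: N_eff = (92.80 − 1.76)/6.02 = 15.1229.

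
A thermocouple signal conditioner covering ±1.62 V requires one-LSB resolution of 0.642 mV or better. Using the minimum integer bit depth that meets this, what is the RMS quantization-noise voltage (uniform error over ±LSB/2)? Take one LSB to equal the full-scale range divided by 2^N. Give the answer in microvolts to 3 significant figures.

114 µV

The full-scale span is 1.62 − (-1.62) = 3.24 V.
Required number of levels: 3.24/0.642 mV = 5046.7; smallest N with 2^N ≥ that is 13.
Step size = 3.24/8192 V = 395.51 µV.
V_rms = LSB/√12 = 114 µV.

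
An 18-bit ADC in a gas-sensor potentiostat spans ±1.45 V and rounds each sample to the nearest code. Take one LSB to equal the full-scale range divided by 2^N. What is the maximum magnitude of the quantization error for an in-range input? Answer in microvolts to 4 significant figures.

The full-scale span is 1.45 − (-1.45) = 2.9 V.
Step size = 2.9/262144 V = 11.0626 µV.
Worst-case error for round-to-nearest is half an LSB: 5.531 µV.

5.531 µV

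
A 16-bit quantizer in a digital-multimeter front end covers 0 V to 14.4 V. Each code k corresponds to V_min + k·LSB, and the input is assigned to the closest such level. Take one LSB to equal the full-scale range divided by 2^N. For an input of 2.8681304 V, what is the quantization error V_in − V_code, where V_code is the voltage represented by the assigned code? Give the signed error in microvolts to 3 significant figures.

+39.6 µV

Range is 14.4 V. LSB = 14.4 V / 2^16 ≈ 219.7 µV.
(2.8681304 − (0)) / LSB = 2.8681304 × 65536/14.4 = 13053.1801. Nearest integer: k = 13053.
V_code = V_min + k × range/2^16 = 0 + 13053 × 14.4/65536 = 2.8680908203 V.
e = 2.8681304 − (2.8680908203) = +39.6 µV.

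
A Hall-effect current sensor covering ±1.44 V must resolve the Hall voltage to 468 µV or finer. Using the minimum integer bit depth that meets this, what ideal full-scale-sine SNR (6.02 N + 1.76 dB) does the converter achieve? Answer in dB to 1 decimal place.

Full-scale range = 1.44 V − (-1.44 V) = 2.88 V.
Required number of levels: 2.88/468 µV = 6153.8; smallest N with 2^N ≥ that is 13.
6.02(13) + 1.76 = 80.02 dB.

80.0 dB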